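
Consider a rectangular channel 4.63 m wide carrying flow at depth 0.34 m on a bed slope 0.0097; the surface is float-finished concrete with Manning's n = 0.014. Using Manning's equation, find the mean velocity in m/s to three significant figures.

3.13 m/s

A = b·y = 4.63 × 0.34 = 1.574 m²
P = b + 2y = 4.63 + 2×0.34 = 5.310 m
R = A/P = 1.574/5.310 = 0.2965 m
Q = (1/n)·A·R^(2/3)·S^(1/2) = (1/0.014) × 1.574 × 0.2965^(2/3) × 0.0097^(1/2) = 4.924 m³/s
V = Q/A = 4.924/1.574 = 3.128 m/s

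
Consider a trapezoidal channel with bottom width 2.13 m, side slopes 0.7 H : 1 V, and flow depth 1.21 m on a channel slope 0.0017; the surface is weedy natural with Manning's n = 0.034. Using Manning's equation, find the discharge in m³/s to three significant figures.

A = (b + z·y)·y = (2.13 + 0.7×1.21)×1.21 = 3.602 m²
P = b + 2y√(1+z²) = 2.13 + 2×1.21×√(1+0.7²) = 5.084 m
R = A/P = 3.602/5.084 = 0.7085 m
Q = (1/n)·A·R^(2/3)·S^(1/2) = (1/0.034) × 3.602 × 0.7085^(2/3) × 0.0017^(1/2) = 3.472 m³/s

3.47 m³/s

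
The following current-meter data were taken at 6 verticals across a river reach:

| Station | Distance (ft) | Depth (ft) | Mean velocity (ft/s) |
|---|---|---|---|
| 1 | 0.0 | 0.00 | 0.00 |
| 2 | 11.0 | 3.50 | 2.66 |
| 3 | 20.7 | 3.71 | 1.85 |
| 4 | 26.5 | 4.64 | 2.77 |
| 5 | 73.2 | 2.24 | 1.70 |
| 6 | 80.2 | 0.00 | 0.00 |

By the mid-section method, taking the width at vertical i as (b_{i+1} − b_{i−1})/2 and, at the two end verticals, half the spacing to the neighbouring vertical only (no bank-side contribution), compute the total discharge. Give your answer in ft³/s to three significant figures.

w_2 = (20.7 − 0.0)/2 = 10.35 ft; q_2 = 2.66 × 3.50 × 10.35 = 96.36 ft³/s
w_3 = (26.5 − 11.0)/2 = 7.75 ft; q_3 = 1.85 × 3.71 × 7.75 = 53.19 ft³/s
w_4 = (73.2 − 20.7)/2 = 26.25 ft; q_4 = 2.77 × 4.64 × 26.25 = 337.4 ft³/s
w_5 = (80.2 − 26.5)/2 = 26.85 ft; q_5 = 1.70 × 2.24 × 26.85 = 102.2 ft³/s
Stations 1, 6 contribute zero (depth or velocity is 0).
Q = Σ qᵢ = 589.2 ft³/s

589 ft³/s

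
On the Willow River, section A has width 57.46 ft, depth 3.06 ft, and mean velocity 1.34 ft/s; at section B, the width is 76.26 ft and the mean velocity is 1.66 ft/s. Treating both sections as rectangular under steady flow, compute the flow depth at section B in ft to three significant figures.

Q = A₁V₁ = (57.46×3.06) × 1.34 = 235.6 ft³/s
d₂ = Q/(b₂ V₂) = 235.6/(76.26×1.66) = 1.861 ft

1.86 ft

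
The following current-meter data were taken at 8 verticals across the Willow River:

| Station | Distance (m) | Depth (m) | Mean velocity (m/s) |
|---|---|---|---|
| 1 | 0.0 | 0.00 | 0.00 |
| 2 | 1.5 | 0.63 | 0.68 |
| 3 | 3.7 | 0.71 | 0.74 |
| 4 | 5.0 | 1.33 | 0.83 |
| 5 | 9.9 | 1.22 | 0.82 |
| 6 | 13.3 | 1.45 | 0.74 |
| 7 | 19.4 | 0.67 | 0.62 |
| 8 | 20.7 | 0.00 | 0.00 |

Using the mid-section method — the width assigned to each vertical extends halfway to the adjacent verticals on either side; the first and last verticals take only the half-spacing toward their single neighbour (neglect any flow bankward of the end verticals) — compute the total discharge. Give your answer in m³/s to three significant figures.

w_2 = (3.7 − 0.0)/2 = 1.85 m; q_2 = 0.68 × 0.63 × 1.85 = 0.7925 m³/s
w_3 = (5.0 − 1.5)/2 = 1.75 m; q_3 = 0.74 × 0.71 × 1.75 = 0.9195 m³/s
w_4 = (9.9 − 3.7)/2 = 3.1 m; q_4 = 0.83 × 1.33 × 3.1 = 3.422 m³/s
w_5 = (13.3 − 5.0)/2 = 4.15 m; q_5 = 0.82 × 1.22 × 4.15 = 4.152 m³/s
w_6 = (19.4 − 9.9)/2 = 4.75 m; q_6 = 0.74 × 1.45 × 4.75 = 5.097 m³/s
w_7 = (20.7 − 13.3)/2 = 3.7 m; q_7 = 0.62 × 0.67 × 3.7 = 1.537 m³/s
Stations 1, 8 contribute zero (depth or velocity is 0).
Q = Σ qᵢ = 15.92 m³/s

15.9 m³/s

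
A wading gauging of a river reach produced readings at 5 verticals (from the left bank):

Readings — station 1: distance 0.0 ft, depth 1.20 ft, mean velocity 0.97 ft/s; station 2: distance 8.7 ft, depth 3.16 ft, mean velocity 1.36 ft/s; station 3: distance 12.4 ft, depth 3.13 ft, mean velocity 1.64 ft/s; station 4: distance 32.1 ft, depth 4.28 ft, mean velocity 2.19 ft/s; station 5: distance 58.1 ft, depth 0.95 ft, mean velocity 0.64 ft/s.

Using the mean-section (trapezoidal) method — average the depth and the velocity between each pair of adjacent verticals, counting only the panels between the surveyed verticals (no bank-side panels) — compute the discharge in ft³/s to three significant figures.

276 ft³/s

Panel 1-2: Δb = 8.7 ft, d̄ = (1.20+3.16)/2 = 2.18, v̄ = (0.97+1.36)/2 = 1.165 → q = 8.7×2.18×1.165 = 22.10 ft³/s
Panel 2-3: Δb = 3.7 ft, d̄ = (3.16+3.13)/2 = 3.145, v̄ = (1.36+1.64)/2 = 1.5 → q = 3.7×3.145×1.5 = 17.45 ft³/s
Panel 3-4: Δb = 19.7 ft, d̄ = (3.13+4.28)/2 = 3.705, v̄ = (1.64+2.19)/2 = 1.915 → q = 19.7×3.705×1.915 = 139.8 ft³/s
Panel 4-5: Δb = 26 ft, d̄ = (4.28+0.95)/2 = 2.615, v̄ = (2.19+0.64)/2 = 1.415 → q = 26×2.615×1.415 = 96.21 ft³/s
Q = Σ q = 275.5 ft³/s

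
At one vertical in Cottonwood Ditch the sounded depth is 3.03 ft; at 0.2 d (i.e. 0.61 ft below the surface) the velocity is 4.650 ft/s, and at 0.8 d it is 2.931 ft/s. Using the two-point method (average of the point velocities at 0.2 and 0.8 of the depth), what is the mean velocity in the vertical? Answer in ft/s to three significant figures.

3.79 ft/s

v̄ = (4.650 + 2.931) / 2 = 3.791 ft/s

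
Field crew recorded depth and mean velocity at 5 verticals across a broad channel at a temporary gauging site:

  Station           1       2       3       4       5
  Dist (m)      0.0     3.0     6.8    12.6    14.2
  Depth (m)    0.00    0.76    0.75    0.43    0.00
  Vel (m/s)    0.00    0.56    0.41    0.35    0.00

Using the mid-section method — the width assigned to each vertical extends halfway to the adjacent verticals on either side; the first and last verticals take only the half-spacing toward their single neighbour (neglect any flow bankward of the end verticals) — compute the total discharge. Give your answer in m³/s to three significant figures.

3.48 m³/s

w_2 = (6.8 − 0.0)/2 = 3.4 m; q_2 = 0.56 × 0.76 × 3.4 = 1.447 m³/s
w_3 = (12.6 − 3.0)/2 = 4.8 m; q_3 = 0.41 × 0.75 × 4.8 = 1.476 m³/s
w_4 = (14.2 − 6.8)/2 = 3.7 m; q_4 = 0.35 × 0.43 × 3.7 = 0.5569 m³/s
Stations 1, 5 contribute zero (depth or velocity is 0).
Q = Σ qᵢ = 3.480 m³/s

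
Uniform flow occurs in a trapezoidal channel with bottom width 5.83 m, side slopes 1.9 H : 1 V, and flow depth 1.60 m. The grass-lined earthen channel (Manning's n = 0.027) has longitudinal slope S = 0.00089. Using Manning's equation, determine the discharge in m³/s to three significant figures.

A = (b + z·y)·y = (5.83 + 1.9×1.60)×1.60 = 14.19 m²
P = b + 2y√(1+z²) = 5.83 + 2×1.60×√(1+1.9²) = 12.70 m
R = A/P = 14.19/12.70 = 1.117 m
Q = (1/n)·A·R^(2/3)·S^(1/2) = (1/0.027) × 14.19 × 1.117^(2/3) × 0.00089^(1/2) = 16.89 m³/s

16.9 m³/s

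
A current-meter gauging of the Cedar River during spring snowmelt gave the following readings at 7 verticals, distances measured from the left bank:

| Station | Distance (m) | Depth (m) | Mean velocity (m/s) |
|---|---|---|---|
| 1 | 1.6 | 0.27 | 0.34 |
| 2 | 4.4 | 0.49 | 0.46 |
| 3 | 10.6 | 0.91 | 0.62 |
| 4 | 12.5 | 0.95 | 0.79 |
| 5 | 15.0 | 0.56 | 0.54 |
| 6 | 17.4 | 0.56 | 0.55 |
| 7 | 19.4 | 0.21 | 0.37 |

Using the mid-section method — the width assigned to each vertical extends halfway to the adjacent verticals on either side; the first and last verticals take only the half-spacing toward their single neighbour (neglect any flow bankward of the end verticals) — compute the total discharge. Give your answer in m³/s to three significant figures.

6.58 m³/s

w_1 = (4.4 − 1.6)/2 = 1.4 m; q_1 = 0.34 × 0.27 × 1.4 = 0.1285 m³/s
w_2 = (10.6 − 1.6)/2 = 4.5 m; q_2 = 0.46 × 0.49 × 4.5 = 1.014 m³/s
w_3 = (12.5 − 4.4)/2 = 4.05 m; q_3 = 0.62 × 0.91 × 4.05 = 2.285 m³/s
w_4 = (15.0 − 10.6)/2 = 2.2 m; q_4 = 0.79 × 0.95 × 2.2 = 1.651 m³/s
w_5 = (17.4 − 12.5)/2 = 2.45 m; q_5 = 0.54 × 0.56 × 2.45 = 0.7409 m³/s
w_6 = (19.4 − 15.0)/2 = 2.2 m; q_6 = 0.55 × 0.56 × 2.2 = 0.6776 m³/s
w_7 = (19.4 − 17.4)/2 = 1 m; q_7 = 0.37 × 0.21 × 1 = 0.07770 m³/s
Q = Σ qᵢ = 6.575 m³/s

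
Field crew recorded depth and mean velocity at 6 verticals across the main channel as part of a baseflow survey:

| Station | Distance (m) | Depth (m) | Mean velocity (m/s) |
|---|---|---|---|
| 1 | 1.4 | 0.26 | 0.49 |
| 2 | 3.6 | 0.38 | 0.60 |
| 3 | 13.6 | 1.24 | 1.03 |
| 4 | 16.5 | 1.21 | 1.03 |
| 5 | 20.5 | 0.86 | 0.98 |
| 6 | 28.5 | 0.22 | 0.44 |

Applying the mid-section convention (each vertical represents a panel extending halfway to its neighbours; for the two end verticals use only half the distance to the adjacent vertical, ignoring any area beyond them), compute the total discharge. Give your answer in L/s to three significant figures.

19500 L/s

w_1 = (3.6 − 1.4)/2 = 1.1 m; q_1 = 0.49 × 0.26 × 1.1 = 0.1401 m³/s
w_2 = (13.6 − 1.4)/2 = 6.1 m; q_2 = 0.60 × 0.38 × 6.1 = 1.391 m³/s
w_3 = (16.5 − 3.6)/2 = 6.45 m; q_3 = 1.03 × 1.24 × 6.45 = 8.238 m³/s
w_4 = (20.5 − 13.6)/2 = 3.45 m; q_4 = 1.03 × 1.21 × 3.45 = 4.300 m³/s
w_5 = (28.5 − 16.5)/2 = 6 m; q_5 = 0.98 × 0.86 × 6 = 5.057 m³/s
w_6 = (28.5 − 20.5)/2 = 4 m; q_6 = 0.44 × 0.22 × 4 = 0.3872 m³/s
Q = Σ qᵢ = 19.51 m³/s
= 19.51 × 1000 = 19510 L/s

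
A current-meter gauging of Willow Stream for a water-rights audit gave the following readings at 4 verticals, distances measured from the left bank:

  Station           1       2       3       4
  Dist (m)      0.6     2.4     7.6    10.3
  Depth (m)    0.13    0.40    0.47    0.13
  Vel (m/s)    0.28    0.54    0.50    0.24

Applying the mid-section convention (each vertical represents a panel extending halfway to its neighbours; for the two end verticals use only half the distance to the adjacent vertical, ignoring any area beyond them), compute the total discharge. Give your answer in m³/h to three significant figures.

6330 m³/h

w_1 = (2.4 − 0.6)/2 = 0.9 m; q_1 = 0.28 × 0.13 × 0.9 = 0.03276 m³/s
w_2 = (7.6 − 0.6)/2 = 3.5 m; q_2 = 0.54 × 0.40 × 3.5 = 0.7560 m³/s
w_3 = (10.3 − 2.4)/2 = 3.95 m; q_3 = 0.50 × 0.47 × 3.95 = 0.9283 m³/s
w_4 = (10.3 − 7.6)/2 = 1.35 m; q_4 = 0.24 × 0.13 × 1.35 = 0.04212 m³/s
Q = Σ qᵢ = 1.759 m³/s
= 1.759 × 3600 = 6333 m³/h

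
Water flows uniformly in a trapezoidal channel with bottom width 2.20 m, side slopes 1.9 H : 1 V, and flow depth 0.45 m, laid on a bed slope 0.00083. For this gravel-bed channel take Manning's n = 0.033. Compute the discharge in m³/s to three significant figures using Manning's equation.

0.576 m³/s

A = (b + z·y)·y = (2.20 + 1.9×0.45)×0.45 = 1.375 m²
P = b + 2y√(1+z²) = 2.20 + 2×0.45×√(1+1.9²) = 4.132 m
R = A/P = 1.375/4.132 = 0.3327 m
Q = (1/n)·A·R^(2/3)·S^(1/2) = (1/0.033) × 1.375 × 0.3327^(2/3) × 0.00083^(1/2) = 0.5762 m³/s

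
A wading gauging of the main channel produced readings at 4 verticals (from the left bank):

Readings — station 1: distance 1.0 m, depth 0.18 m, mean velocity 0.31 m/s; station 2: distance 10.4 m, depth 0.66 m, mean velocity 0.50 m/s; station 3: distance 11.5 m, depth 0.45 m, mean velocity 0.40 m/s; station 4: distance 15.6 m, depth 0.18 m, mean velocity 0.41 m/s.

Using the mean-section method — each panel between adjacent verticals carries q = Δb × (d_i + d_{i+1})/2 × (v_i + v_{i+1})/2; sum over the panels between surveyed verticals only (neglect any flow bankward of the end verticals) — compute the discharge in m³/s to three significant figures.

Panel 1-2: Δb = 9.4 m, d̄ = (0.18+0.66)/2 = 0.42, v̄ = (0.31+0.50)/2 = 0.405 → q = 9.4×0.42×0.405 = 1.599 m³/s
Panel 2-3: Δb = 1.1 m, d̄ = (0.66+0.45)/2 = 0.555, v̄ = (0.50+0.40)/2 = 0.45 → q = 1.1×0.555×0.45 = 0.2747 m³/s
Panel 3-4: Δb = 4.1 m, d̄ = (0.45+0.18)/2 = 0.315, v̄ = (0.40+0.41)/2 = 0.405 → q = 4.1×0.315×0.405 = 0.5231 m³/s
Q = Σ q = 2.397 m³/s

2.40 m³/s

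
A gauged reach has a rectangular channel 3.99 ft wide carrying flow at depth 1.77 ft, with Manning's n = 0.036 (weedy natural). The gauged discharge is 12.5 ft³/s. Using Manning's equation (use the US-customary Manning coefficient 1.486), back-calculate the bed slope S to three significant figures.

0.00200

A = b·y = 3.99 × 1.77 = 7.062 ft²
P = b + 2y = 3.99 + 2×1.77 = 7.530 ft
R = A/P = 7.062/7.530 = 0.9379 ft
S = (Q·n / (1.486·A·R^(2/3)))² = (12.5×0.036 / (1.486×7.062×0.9582))² = 0.002003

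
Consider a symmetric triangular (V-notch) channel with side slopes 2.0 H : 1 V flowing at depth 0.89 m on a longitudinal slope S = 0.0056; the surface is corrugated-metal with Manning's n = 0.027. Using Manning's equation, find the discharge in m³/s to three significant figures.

A = z·y² = 2.0×0.89² = 1.584 m²
P = 2y√(1+z²) = 2×0.89×√(1+2.0²) = 3.980 m
R = A/P = 1.584/3.980 = 0.3980 m
Q = (1/n)·A·R^(2/3)·S^(1/2) = (1/0.027) × 1.584 × 0.3980^(2/3) × 0.0056^(1/2) = 2.376 m³/s

2.38 m³/s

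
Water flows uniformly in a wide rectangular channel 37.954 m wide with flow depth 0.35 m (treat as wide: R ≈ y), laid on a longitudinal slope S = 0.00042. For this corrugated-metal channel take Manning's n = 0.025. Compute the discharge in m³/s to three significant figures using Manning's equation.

5.41 m³/s

A = b·y = 37.954 × 0.35 = 13.28 m²
Wide channel: R ≈ y = 0.35 m
Q = (1/n)·A·R^(2/3)·S^(1/2) = (1/0.025) × 13.28 × 0.3500^(2/3) × 0.00042^(1/2) = 5.408 m³/s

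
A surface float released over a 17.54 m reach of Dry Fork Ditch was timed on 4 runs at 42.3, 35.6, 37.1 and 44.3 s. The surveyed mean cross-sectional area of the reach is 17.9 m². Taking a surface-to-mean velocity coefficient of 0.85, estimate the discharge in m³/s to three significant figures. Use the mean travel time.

6.70 m³/s

t̄ = (42.3 + 35.6 + 37.1 + 44.3) / 4 = 39.825 s
v_surface = L / t̄ = 17.54 / 39.825 = 0.4404 m/s
v_mean = 0.85 × 0.4404 = 0.3744 m/s
Q = A × v_mean = 17.9 × 0.3744 = 6.701 m³/s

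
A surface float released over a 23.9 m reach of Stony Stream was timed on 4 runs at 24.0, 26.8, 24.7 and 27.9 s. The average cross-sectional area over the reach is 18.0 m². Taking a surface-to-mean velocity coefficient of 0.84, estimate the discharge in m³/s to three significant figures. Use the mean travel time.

t̄ = (24.0 + 26.8 + 24.7 + 27.9) / 4 = 25.85 s
v_surface = L / t̄ = 23.9 / 25.85 = 0.9246 m/s
v_mean = 0.84 × 0.9246 = 0.7766 m/s
Q = A × v_mean = 18.0 × 0.7766 = 13.98 m³/s

14.0 m³/s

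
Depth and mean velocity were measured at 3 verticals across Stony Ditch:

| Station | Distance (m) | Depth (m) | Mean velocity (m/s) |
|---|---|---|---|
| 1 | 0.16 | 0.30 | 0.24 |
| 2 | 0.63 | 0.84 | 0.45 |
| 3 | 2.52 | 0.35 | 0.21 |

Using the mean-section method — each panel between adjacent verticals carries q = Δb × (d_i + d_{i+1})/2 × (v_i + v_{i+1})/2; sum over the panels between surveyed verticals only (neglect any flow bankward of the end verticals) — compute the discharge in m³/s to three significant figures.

0.464 m³/s

Panel 1-2: Δb = 0.47 m, d̄ = (0.30+0.84)/2 = 0.57, v̄ = (0.24+0.45)/2 = 0.345 → q = 0.47×0.57×0.345 = 0.09243 m³/s
Panel 2-3: Δb = 1.89 m, d̄ = (0.84+0.35)/2 = 0.595, v̄ = (0.45+0.21)/2 = 0.33 → q = 1.89×0.595×0.33 = 0.3711 m³/s
Q = Σ q = 0.4635 m³/s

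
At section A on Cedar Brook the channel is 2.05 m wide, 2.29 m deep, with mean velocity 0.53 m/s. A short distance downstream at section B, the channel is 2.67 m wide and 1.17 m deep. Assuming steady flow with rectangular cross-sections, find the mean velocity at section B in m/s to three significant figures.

Q = A₁V₁ = (2.05×2.29) × 0.53 = 2.488 m³/s
A₂ = 2.67 × 1.17 = 3.124 m²
V₂ = Q/A₂ = 2.488/3.124 = 0.7965 m/s

0.796 m/s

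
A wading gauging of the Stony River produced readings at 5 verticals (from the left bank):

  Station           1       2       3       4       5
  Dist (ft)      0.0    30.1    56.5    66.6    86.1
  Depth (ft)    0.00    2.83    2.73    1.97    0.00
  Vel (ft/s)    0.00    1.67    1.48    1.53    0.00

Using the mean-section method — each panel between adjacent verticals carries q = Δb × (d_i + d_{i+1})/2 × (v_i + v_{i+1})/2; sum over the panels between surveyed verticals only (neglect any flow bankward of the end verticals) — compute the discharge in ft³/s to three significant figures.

202 ft³/s

Panel 1-2: Δb = 30.1 ft, d̄ = (0.00+2.83)/2 = 1.415, v̄ = (0.00+1.67)/2 = 0.835 → q = 30.1×1.415×0.835 = 35.56 ft³/s
Panel 2-3: Δb = 26.4 ft, d̄ = (2.83+2.73)/2 = 2.78, v̄ = (1.67+1.48)/2 = 1.575 → q = 26.4×2.78×1.575 = 115.6 ft³/s
Panel 3-4: Δb = 10.1 ft, d̄ = (2.73+1.97)/2 = 2.35, v̄ = (1.48+1.53)/2 = 1.505 → q = 10.1×2.35×1.505 = 35.72 ft³/s
Panel 4-5: Δb = 19.5 ft, d̄ = (1.97+0.00)/2 = 0.985, v̄ = (1.53+0.00)/2 = 0.765 → q = 19.5×0.985×0.765 = 14.69 ft³/s
Q = Σ q = 201.6 ft³/s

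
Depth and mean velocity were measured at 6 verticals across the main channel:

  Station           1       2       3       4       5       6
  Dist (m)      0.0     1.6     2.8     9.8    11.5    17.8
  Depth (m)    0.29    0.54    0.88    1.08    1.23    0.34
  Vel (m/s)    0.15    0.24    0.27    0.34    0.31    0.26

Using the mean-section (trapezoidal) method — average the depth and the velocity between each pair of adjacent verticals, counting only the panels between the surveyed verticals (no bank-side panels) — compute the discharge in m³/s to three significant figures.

4.49 m³/s

Panel 1-2: Δb = 1.6 m, d̄ = (0.29+0.54)/2 = 0.415, v̄ = (0.15+0.24)/2 = 0.195 → q = 1.6×0.415×0.195 = 0.1295 m³/s
Panel 2-3: Δb = 1.2 m, d̄ = (0.54+0.88)/2 = 0.71, v̄ = (0.24+0.27)/2 = 0.255 → q = 1.2×0.71×0.255 = 0.2173 m³/s
Panel 3-4: Δb = 7 m, d̄ = (0.88+1.08)/2 = 0.98, v̄ = (0.27+0.34)/2 = 0.305 → q = 7×0.98×0.305 = 2.092 m³/s
Panel 4-5: Δb = 1.7 m, d̄ = (1.08+1.23)/2 = 1.155, v̄ = (0.34+0.31)/2 = 0.325 → q = 1.7×1.155×0.325 = 0.6381 m³/s
Panel 5-6: Δb = 6.3 m, d̄ = (1.23+0.34)/2 = 0.785, v̄ = (0.31+0.26)/2 = 0.285 → q = 6.3×0.785×0.285 = 1.409 m³/s
Q = Σ q = 4.487 m³/s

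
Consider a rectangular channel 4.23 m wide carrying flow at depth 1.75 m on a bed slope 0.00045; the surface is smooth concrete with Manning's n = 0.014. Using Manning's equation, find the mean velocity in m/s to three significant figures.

A = b·y = 4.23 × 1.75 = 7.403 m²
P = b + 2y = 4.23 + 2×1.75 = 7.730 m
R = A/P = 7.403/7.730 = 0.9576 m
Q = (1/n)·A·R^(2/3)·S^(1/2) = (1/0.014) × 7.403 × 0.9576^(2/3) × 0.00045^(1/2) = 10.90 m³/s
V = Q/A = 10.90/7.403 = 1.472 m/s

1.47 m/s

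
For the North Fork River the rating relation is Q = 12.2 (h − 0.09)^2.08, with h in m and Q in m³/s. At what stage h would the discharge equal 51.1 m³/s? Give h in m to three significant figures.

2.08 m

h − h₀ = (Q/C)^(1/b) = (51.1/12.2)^(1/2.08) = 1.991 m
h = 0.09 + 1.991 = 2.081 m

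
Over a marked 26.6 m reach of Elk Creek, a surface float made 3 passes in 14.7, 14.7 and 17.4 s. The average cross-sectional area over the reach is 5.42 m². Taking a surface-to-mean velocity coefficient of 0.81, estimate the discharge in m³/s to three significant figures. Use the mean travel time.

7.49 m³/s

t̄ = (14.7 + 14.7 + 17.4) / 3 = 15.6 s
v_surface = L / t̄ = 26.6 / 15.6 = 1.705 m/s
v_mean = 0.81 × 1.705 = 1.381 m/s
Q = A × v_mean = 5.42 × 1.381 = 7.486 m³/s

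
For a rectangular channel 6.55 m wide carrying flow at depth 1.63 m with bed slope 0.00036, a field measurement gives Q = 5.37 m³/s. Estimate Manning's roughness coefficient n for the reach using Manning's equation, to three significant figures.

A = b·y = 6.55 × 1.63 = 10.68 m²
P = b + 2y = 6.55 + 2×1.63 = 9.810 m
R = A/P = 10.68/9.810 = 1.088 m
n = (1/Q)·A·R^(2/3)·S^(1/2) = (1/5.37) × 10.68 × 1.058 × 0.01897 = 0.03991

0.0399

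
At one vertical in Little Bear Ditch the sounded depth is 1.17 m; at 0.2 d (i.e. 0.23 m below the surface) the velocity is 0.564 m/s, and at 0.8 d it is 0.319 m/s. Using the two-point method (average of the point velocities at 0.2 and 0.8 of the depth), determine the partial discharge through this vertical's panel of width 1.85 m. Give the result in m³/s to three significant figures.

0.956 m³/s

v̄ = (0.564 + 0.319) / 2 = 0.4415 m/s
q = v̄ × d × w = 0.4415 × 1.17 × 1.85 = 0.9556 m³/s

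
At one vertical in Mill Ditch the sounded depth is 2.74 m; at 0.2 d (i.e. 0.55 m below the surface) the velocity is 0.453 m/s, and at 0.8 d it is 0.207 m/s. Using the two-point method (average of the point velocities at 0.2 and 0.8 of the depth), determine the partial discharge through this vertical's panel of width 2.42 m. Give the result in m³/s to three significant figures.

2.19 m³/s

v̄ = (0.453 + 0.207) / 2 = 0.3300 m/s
q = v̄ × d × w = 0.3300 × 2.74 × 2.42 = 2.188 m³/s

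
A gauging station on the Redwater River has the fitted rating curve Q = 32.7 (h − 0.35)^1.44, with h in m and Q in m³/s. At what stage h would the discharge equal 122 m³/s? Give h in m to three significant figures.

h − h₀ = (Q/C)^(1/b) = (122/32.7)^(1/1.44) = 2.495 m
h = 0.35 + 2.495 = 2.845 m

2.85 m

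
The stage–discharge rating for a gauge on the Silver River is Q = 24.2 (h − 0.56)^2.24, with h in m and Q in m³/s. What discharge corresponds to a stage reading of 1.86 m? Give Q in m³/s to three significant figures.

Q = 24.2 × (1.86 − 0.56)^2.24 = 24.2 × 1.3^2.24 = 43.56 m³/s

43.6 m³/s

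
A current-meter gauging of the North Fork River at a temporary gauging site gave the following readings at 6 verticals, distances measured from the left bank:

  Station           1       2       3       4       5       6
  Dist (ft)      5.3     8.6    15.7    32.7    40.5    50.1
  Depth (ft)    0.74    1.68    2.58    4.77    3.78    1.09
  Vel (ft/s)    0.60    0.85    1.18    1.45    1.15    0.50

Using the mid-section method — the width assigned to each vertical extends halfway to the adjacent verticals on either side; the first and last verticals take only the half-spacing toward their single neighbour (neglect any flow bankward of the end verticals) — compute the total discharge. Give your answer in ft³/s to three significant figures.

w_1 = (8.6 − 5.3)/2 = 1.65 ft; q_1 = 0.60 × 0.74 × 1.65 = 0.7326 ft³/s
w_2 = (15.7 − 5.3)/2 = 5.2 ft; q_2 = 0.85 × 1.68 × 5.2 = 7.426 ft³/s
w_3 = (32.7 − 8.6)/2 = 12.05 ft; q_3 = 1.18 × 2.58 × 12.05 = 36.69 ft³/s
w_4 = (40.5 − 15.7)/2 = 12.4 ft; q_4 = 1.45 × 4.77 × 12.4 = 85.76 ft³/s
w_5 = (50.1 − 32.7)/2 = 8.7 ft; q_5 = 1.15 × 3.78 × 8.7 = 37.82 ft³/s
w_6 = (50.1 − 40.5)/2 = 4.8 ft; q_6 = 0.50 × 1.09 × 4.8 = 2.616 ft³/s
Q = Σ qᵢ = 171.0 ft³/s

171 ft³/s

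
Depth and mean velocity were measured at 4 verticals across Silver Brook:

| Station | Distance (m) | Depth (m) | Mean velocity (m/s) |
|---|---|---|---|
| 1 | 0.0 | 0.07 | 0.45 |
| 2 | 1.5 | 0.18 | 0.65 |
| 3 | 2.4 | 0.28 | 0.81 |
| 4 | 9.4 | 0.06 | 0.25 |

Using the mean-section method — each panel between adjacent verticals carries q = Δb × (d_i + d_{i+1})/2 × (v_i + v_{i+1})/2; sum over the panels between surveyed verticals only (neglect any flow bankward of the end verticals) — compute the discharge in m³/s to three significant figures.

Panel 1-2: Δb = 1.5 m, d̄ = (0.07+0.18)/2 = 0.125, v̄ = (0.45+0.65)/2 = 0.55 → q = 1.5×0.125×0.55 = 0.1031 m³/s
Panel 2-3: Δb = 0.9 m, d̄ = (0.18+0.28)/2 = 0.23, v̄ = (0.65+0.81)/2 = 0.73 → q = 0.9×0.23×0.73 = 0.1511 m³/s
Panel 3-4: Δb = 7 m, d̄ = (0.28+0.06)/2 = 0.17, v̄ = (0.81+0.25)/2 = 0.53 → q = 7×0.17×0.53 = 0.6307 m³/s
Q = Σ q = 0.8849 m³/s

0.885 m³/s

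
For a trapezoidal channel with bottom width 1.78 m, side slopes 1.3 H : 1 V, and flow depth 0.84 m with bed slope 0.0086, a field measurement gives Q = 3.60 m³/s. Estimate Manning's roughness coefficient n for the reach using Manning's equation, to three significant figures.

A = (b + z·y)·y = (1.78 + 1.3×0.84)×0.84 = 2.412 m²
P = b + 2y√(1+z²) = 1.78 + 2×0.84×√(1+1.3²) = 4.535 m
R = A/P = 2.412/4.535 = 0.5319 m
n = (1/Q)·A·R^(2/3)·S^(1/2) = (1/3.60) × 2.412 × 0.6565 × 0.09274 = 0.04080

0.0408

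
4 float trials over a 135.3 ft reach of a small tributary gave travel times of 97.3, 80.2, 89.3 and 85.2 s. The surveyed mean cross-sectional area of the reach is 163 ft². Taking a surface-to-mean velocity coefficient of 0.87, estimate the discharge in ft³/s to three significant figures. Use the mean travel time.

t̄ = (97.3 + 80.2 + 89.3 + 85.2) / 4 = 88 s
v_surface = L / t̄ = 135.3 / 88 = 1.538 ft/s
v_mean = 0.87 × 1.538 = 1.338 ft/s
Q = A × v_mean = 163 × 1.338 = 218.0 ft³/s

218 ft³/s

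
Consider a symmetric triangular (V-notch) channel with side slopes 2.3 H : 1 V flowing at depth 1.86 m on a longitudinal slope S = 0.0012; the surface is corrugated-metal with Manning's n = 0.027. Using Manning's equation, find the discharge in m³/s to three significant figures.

9.18 m³/s

A = z·y² = 2.3×1.86² = 7.957 m²
P = 2y√(1+z²) = 2×1.86×√(1+2.3²) = 9.330 m
R = A/P = 7.957/9.330 = 0.8529 m
Q = (1/n)·A·R^(2/3)·S^(1/2) = (1/0.027) × 7.957 × 0.8529^(2/3) × 0.0012^(1/2) = 9.181 m³/s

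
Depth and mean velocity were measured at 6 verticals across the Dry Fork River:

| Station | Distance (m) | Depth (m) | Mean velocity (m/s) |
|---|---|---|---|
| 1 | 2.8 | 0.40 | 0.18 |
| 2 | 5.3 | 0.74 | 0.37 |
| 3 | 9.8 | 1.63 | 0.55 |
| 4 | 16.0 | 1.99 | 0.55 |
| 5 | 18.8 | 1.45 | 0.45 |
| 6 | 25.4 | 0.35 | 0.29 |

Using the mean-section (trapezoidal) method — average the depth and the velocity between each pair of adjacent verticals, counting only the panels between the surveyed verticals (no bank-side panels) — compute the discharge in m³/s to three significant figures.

Panel 1-2: Δb = 2.5 m, d̄ = (0.40+0.74)/2 = 0.57, v̄ = (0.18+0.37)/2 = 0.275 → q = 2.5×0.57×0.275 = 0.3919 m³/s
Panel 2-3: Δb = 4.5 m, d̄ = (0.74+1.63)/2 = 1.185, v̄ = (0.37+0.55)/2 = 0.46 → q = 4.5×1.185×0.46 = 2.453 m³/s
Panel 3-4: Δb = 6.2 m, d̄ = (1.63+1.99)/2 = 1.81, v̄ = (0.55+0.55)/2 = 0.55 → q = 6.2×1.81×0.55 = 6.172 m³/s
Panel 4-5: Δb = 2.8 m, d̄ = (1.99+1.45)/2 = 1.72, v̄ = (0.55+0.45)/2 = 0.5 → q = 2.8×1.72×0.5 = 2.408 m³/s
Panel 5-6: Δb = 6.6 m, d̄ = (1.45+0.35)/2 = 0.9, v̄ = (0.45+0.29)/2 = 0.37 → q = 6.6×0.9×0.37 = 2.198 m³/s
Q = Σ q = 13.62 m³/s

13.6 m³/s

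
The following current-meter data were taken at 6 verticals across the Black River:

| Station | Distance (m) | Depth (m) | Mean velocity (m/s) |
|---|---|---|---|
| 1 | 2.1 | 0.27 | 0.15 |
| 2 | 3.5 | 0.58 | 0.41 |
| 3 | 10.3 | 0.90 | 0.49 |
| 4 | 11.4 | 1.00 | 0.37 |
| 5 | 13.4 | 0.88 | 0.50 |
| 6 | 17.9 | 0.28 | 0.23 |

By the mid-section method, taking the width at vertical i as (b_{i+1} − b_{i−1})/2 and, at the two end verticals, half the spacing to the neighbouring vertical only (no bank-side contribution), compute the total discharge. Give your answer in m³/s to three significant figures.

w_1 = (3.5 − 2.1)/2 = 0.7 m; q_1 = 0.15 × 0.27 × 0.7 = 0.02835 m³/s
w_2 = (10.3 − 2.1)/2 = 4.1 m; q_2 = 0.41 × 0.58 × 4.1 = 0.9750 m³/s
w_3 = (11.4 − 3.5)/2 = 3.95 m; q_3 = 0.49 × 0.90 × 3.95 = 1.742 m³/s
w_4 = (13.4 − 10.3)/2 = 1.55 m; q_4 = 0.37 × 1.00 × 1.55 = 0.5735 m³/s
w_5 = (17.9 − 11.4)/2 = 3.25 m; q_5 = 0.50 × 0.88 × 3.25 = 1.430 m³/s
w_6 = (17.9 − 13.4)/2 = 2.25 m; q_6 = 0.23 × 0.28 × 2.25 = 0.1449 m³/s
Q = Σ qᵢ = 4.894 m³/s

4.89 m³/s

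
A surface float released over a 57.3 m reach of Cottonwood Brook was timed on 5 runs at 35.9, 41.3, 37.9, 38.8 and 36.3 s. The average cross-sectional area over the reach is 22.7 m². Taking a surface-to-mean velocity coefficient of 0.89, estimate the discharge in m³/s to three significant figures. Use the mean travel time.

t̄ = (35.9 + 41.3 + 37.9 + 38.8 + 36.3) / 5 = 38.04 s
v_surface = L / t̄ = 57.3 / 38.04 = 1.506 m/s
v_mean = 0.89 × 1.506 = 1.341 m/s
Q = A × v_mean = 22.7 × 1.341 = 30.43 m³/s

30.4 m³/s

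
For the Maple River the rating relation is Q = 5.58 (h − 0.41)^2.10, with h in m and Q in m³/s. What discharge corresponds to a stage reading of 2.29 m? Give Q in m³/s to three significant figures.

Q = 5.58 × (2.29 − 0.41)^2.10 = 5.58 × 1.88^2.10 = 21.01 m³/s

21.0 m³/s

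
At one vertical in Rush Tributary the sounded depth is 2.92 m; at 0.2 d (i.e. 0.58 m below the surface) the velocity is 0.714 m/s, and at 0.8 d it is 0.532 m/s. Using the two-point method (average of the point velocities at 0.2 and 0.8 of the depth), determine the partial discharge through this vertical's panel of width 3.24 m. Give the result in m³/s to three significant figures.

5.89 m³/s

v̄ = (0.714 + 0.532) / 2 = 0.6230 m/s
q = v̄ × d × w = 0.6230 × 2.92 × 3.24 = 5.894 m³/s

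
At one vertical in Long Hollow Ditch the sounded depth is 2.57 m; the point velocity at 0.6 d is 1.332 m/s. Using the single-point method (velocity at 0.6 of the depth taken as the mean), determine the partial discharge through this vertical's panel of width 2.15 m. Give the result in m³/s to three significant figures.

7.36 m³/s

v̄ = v₀.₆ = 1.332 m/s
q = v̄ × d × w = 1.332 × 2.57 × 2.15 = 7.360 m³/s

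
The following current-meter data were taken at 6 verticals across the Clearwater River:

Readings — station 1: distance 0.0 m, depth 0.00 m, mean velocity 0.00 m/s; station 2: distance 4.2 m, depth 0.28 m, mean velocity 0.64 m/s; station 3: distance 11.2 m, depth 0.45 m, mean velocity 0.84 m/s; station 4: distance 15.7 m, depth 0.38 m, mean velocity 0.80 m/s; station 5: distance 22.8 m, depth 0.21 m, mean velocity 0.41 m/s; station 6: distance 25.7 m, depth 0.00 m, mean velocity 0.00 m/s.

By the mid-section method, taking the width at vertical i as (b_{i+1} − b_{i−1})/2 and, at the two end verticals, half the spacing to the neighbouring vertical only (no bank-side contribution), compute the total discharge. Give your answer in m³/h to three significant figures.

19300 m³/h

w_2 = (11.2 − 0.0)/2 = 5.6 m; q_2 = 0.64 × 0.28 × 5.6 = 1.004 m³/s
w_3 = (15.7 − 4.2)/2 = 5.75 m; q_3 = 0.84 × 0.45 × 5.75 = 2.174 m³/s
w_4 = (22.8 − 11.2)/2 = 5.8 m; q_4 = 0.80 × 0.38 × 5.8 = 1.763 m³/s
w_5 = (25.7 − 15.7)/2 = 5 m; q_5 = 0.41 × 0.21 × 5 = 0.4305 m³/s
Stations 1, 6 contribute zero (depth or velocity is 0).
Q = Σ qᵢ = 5.371 m³/s
= 5.371 × 3600 = 19330 m³/h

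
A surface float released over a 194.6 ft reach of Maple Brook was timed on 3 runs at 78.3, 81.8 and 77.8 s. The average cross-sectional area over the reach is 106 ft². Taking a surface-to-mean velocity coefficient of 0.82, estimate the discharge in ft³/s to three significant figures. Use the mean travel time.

213 ft³/s

t̄ = (78.3 + 81.8 + 77.8) / 3 = 79.3 s
v_surface = L / t̄ = 194.6 / 79.3 = 2.454 ft/s
v_mean = 0.82 × 2.454 = 2.012 ft/s
Q = A × v_mean = 106 × 2.012 = 213.3 ft³/s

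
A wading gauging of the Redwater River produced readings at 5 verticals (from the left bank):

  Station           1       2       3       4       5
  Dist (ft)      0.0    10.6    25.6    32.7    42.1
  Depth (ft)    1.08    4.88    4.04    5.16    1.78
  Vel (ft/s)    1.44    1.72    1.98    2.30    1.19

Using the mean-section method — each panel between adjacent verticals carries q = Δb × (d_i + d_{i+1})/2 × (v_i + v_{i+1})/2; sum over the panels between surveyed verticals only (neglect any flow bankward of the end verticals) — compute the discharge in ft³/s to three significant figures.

Panel 1-2: Δb = 10.6 ft, d̄ = (1.08+4.88)/2 = 2.98, v̄ = (1.44+1.72)/2 = 1.58 → q = 10.6×2.98×1.58 = 49.91 ft³/s
Panel 2-3: Δb = 15 ft, d̄ = (4.88+4.04)/2 = 4.46, v̄ = (1.72+1.98)/2 = 1.85 → q = 15×4.46×1.85 = 123.8 ft³/s
Panel 3-4: Δb = 7.1 ft, d̄ = (4.04+5.16)/2 = 4.6, v̄ = (1.98+2.30)/2 = 2.14 → q = 7.1×4.6×2.14 = 69.89 ft³/s
Panel 4-5: Δb = 9.4 ft, d̄ = (5.16+1.78)/2 = 3.47, v̄ = (2.30+1.19)/2 = 1.745 → q = 9.4×3.47×1.745 = 56.92 ft³/s
Q = Σ q = 300.5 ft³/s

300 ft³/s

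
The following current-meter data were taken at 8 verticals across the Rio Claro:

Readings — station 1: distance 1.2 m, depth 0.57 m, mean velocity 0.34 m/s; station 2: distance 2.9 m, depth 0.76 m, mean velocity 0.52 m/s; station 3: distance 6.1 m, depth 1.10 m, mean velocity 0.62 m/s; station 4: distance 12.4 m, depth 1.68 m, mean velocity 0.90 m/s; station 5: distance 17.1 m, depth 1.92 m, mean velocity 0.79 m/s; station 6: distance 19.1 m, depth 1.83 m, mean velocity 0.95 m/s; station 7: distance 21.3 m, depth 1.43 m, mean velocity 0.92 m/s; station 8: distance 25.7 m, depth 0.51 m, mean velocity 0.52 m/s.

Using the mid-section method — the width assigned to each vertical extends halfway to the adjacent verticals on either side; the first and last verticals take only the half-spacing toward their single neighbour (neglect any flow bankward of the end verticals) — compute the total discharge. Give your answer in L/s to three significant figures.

w_1 = (2.9 − 1.2)/2 = 0.85 m; q_1 = 0.34 × 0.57 × 0.85 = 0.1647 m³/s
w_2 = (6.1 − 1.2)/2 = 2.45 m; q_2 = 0.52 × 0.76 × 2.45 = 0.9682 m³/s
w_3 = (12.4 − 2.9)/2 = 4.75 m; q_3 = 0.62 × 1.10 × 4.75 = 3.240 m³/s
w_4 = (17.1 − 6.1)/2 = 5.5 m; q_4 = 0.90 × 1.68 × 5.5 = 8.316 m³/s
w_5 = (19.1 − 12.4)/2 = 3.35 m; q_5 = 0.79 × 1.92 × 3.35 = 5.081 m³/s
w_6 = (21.3 − 17.1)/2 = 2.1 m; q_6 = 0.95 × 1.83 × 2.1 = 3.651 m³/s
w_7 = (25.7 − 19.1)/2 = 3.3 m; q_7 = 0.92 × 1.43 × 3.3 = 4.341 m³/s
w_8 = (25.7 − 21.3)/2 = 2.2 m; q_8 = 0.52 × 0.51 × 2.2 = 0.5834 m³/s
Q = Σ qᵢ = 26.35 m³/s
= 26.35 × 1000 = 26350 L/s

26300 L/s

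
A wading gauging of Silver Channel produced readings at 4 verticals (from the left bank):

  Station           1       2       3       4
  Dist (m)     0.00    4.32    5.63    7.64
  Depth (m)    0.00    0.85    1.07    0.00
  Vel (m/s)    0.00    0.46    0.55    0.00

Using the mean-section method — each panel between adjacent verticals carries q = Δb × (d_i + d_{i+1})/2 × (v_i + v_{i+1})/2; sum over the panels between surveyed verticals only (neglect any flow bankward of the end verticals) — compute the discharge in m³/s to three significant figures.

Panel 1-2: Δb = 4.32 m, d̄ = (0.00+0.85)/2 = 0.425, v̄ = (0.00+0.46)/2 = 0.23 → q = 4.32×0.425×0.23 = 0.4223 m³/s
Panel 2-3: Δb = 1.31 m, d̄ = (0.85+1.07)/2 = 0.96, v̄ = (0.46+0.55)/2 = 0.505 → q = 1.31×0.96×0.505 = 0.6351 m³/s
Panel 3-4: Δb = 2.01 m, d̄ = (1.07+0.00)/2 = 0.535, v̄ = (0.55+0.00)/2 = 0.275 → q = 2.01×0.535×0.275 = 0.2957 m³/s
Q = Σ q = 1.353 m³/s

1.35 m³/s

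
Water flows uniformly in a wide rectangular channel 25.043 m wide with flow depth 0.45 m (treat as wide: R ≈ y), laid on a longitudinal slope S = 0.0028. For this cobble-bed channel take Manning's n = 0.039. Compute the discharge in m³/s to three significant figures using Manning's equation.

8.98 m³/s

A = b·y = 25.043 × 0.45 = 11.27 m²
Wide channel: R ≈ y = 0.45 m
Q = (1/n)·A·R^(2/3)·S^(1/2) = (1/0.039) × 11.27 × 0.4500^(2/3) × 0.0028^(1/2) = 8.979 m³/s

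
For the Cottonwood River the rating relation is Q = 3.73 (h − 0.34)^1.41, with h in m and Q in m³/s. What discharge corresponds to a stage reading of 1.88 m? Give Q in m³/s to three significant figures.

Q = 3.73 × (1.88 − 0.34)^1.41 = 3.73 × 1.54^1.41 = 6.857 m³/s

6.86 m³/s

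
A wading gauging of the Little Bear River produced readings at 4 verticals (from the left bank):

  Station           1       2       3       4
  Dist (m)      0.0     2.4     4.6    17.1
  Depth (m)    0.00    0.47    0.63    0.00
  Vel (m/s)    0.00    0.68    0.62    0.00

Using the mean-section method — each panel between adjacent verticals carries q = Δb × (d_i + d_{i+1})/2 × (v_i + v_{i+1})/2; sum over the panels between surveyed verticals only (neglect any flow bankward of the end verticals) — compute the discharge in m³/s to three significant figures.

2.20 m³/s

Panel 1-2: Δb = 2.4 m, d̄ = (0.00+0.47)/2 = 0.235, v̄ = (0.00+0.68)/2 = 0.34 → q = 2.4×0.235×0.34 = 0.1918 m³/s
Panel 2-3: Δb = 2.2 m, d̄ = (0.47+0.63)/2 = 0.55, v̄ = (0.68+0.62)/2 = 0.65 → q = 2.2×0.55×0.65 = 0.7865 m³/s
Panel 3-4: Δb = 12.5 m, d̄ = (0.63+0.00)/2 = 0.315, v̄ = (0.62+0.00)/2 = 0.31 → q = 12.5×0.315×0.31 = 1.221 m³/s
Q = Σ q = 2.199 m³/s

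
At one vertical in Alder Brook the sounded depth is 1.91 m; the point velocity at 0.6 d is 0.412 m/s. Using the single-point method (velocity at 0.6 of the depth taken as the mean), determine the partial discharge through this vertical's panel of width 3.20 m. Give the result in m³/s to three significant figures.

2.52 m³/s

v̄ = v₀.₆ = 0.412 m/s
q = v̄ × d × w = 0.4120 × 1.91 × 3.20 = 2.518 m³/s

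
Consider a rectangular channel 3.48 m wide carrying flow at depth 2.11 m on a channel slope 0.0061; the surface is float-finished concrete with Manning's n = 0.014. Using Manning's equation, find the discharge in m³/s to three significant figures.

39.7 m³/s

A = b·y = 3.48 × 2.11 = 7.343 m²
P = b + 2y = 3.48 + 2×2.11 = 7.700 m
R = A/P = 7.343/7.700 = 0.9536 m
Q = (1/n)·A·R^(2/3)·S^(1/2) = (1/0.014) × 7.343 × 0.9536^(2/3) × 0.0061^(1/2) = 39.69 m³/s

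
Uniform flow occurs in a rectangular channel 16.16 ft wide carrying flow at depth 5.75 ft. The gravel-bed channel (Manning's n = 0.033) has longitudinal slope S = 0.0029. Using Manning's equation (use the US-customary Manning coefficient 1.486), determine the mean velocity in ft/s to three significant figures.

5.44 ft/s

A = b·y = 16.16 × 5.75 = 92.92 ft²
P = b + 2y = 16.16 + 2×5.75 = 27.66 ft
R = A/P = 92.92/27.66 = 3.359 ft
Q = (1.486/n)·A·R^(2/3)·S^(1/2) = (1.486/0.033) × 92.92 × 3.359^(2/3) × 0.0029^(1/2) = 505.4 ft³/s
V = Q/A = 505.4/92.92 = 5.439 ft/s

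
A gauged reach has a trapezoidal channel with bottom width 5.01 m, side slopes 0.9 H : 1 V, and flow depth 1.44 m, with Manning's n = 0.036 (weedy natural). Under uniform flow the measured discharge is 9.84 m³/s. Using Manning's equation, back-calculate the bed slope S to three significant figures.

0.00148

A = (b + z·y)·y = (5.01 + 0.9×1.44)×1.44 = 9.081 m²
P = b + 2y√(1+z²) = 5.01 + 2×1.44×√(1+0.9²) = 8.885 m
R = A/P = 9.081/8.885 = 1.022 m
S = (Q·n / (1·A·R^(2/3)))² = (9.84×0.036 / (1×9.081×1.015))² = 0.001478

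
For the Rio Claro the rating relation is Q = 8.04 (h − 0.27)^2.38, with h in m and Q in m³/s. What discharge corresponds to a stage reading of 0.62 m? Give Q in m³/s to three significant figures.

0.661 m³/s

Q = 8.04 × (0.62 − 0.27)^2.38 = 8.04 × 0.35^2.38 = 0.6609 m³/s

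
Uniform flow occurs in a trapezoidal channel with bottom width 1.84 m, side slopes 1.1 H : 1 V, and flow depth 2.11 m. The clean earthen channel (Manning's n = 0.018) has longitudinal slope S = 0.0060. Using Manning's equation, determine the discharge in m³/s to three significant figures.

A = (b + z·y)·y = (1.84 + 1.1×2.11)×2.11 = 8.780 m²
P = b + 2y√(1+z²) = 1.84 + 2×2.11×√(1+1.1²) = 8.113 m
R = A/P = 8.780/8.113 = 1.082 m
Q = (1/n)·A·R^(2/3)·S^(1/2) = (1/0.018) × 8.780 × 1.082^(2/3) × 0.0060^(1/2) = 39.82 m³/s

39.8 m³/s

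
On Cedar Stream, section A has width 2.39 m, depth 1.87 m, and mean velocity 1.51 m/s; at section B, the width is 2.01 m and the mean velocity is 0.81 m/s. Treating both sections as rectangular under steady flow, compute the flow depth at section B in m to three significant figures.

4.15 m

Q = A₁V₁ = (2.39×1.87) × 1.51 = 6.749 m³/s
d₂ = Q/(b₂ V₂) = 6.749/(2.01×0.81) = 4.145 m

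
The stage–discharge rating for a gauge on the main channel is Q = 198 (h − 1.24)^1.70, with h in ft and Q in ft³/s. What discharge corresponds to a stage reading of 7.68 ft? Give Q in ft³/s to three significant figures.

Q = 198 × (7.68 − 1.24)^1.70 = 198 × 6.44^1.70 = 4696 ft³/s

4700 ft³/s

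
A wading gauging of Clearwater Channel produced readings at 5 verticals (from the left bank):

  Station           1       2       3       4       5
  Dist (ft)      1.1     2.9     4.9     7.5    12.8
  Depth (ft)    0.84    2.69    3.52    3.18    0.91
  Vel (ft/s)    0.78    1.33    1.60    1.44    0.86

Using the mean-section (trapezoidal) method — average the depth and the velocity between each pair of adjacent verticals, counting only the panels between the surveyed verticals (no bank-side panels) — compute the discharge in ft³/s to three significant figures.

38.2 ft³/s

Panel 1-2: Δb = 1.8 ft, d̄ = (0.84+2.69)/2 = 1.765, v̄ = (0.78+1.33)/2 = 1.055 → q = 1.8×1.765×1.055 = 3.352 ft³/s
Panel 2-3: Δb = 2 ft, d̄ = (2.69+3.52)/2 = 3.105, v̄ = (1.33+1.60)/2 = 1.465 → q = 2×3.105×1.465 = 9.098 ft³/s
Panel 3-4: Δb = 2.6 ft, d̄ = (3.52+3.18)/2 = 3.35, v̄ = (1.60+1.44)/2 = 1.52 → q = 2.6×3.35×1.52 = 13.24 ft³/s
Panel 4-5: Δb = 5.3 ft, d̄ = (3.18+0.91)/2 = 2.045, v̄ = (1.44+0.86)/2 = 1.15 → q = 5.3×2.045×1.15 = 12.46 ft³/s
Q = Σ q = 38.15 ft³/s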